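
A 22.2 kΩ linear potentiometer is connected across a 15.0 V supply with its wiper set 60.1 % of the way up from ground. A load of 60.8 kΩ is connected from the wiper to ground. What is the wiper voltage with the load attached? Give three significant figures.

The wiper splits the pot into (1−α)R = 8.858 kΩ above and αR = 13.34 kΩ below.
Lower section ‖ load = 10.94 kΩ.
V_wiper = 15.0 × 10.94/(8.858 + 10.94) = 8.29 V.

V ≈ 8.29 V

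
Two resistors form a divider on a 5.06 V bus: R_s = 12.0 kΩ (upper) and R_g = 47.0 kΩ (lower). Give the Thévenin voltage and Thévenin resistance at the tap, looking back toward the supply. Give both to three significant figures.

V_th = 4.03 V, R_th = 9.56 kΩ

V_th is the open-circuit tap voltage: 5.06 × 47.0/(12.0 + 47.0) = 4.03 V.
With the supply zeroed, R_s and R_g appear in parallel from the tap: R_th = R_s‖R_g = (12.0 × 47.0)/59.00 = 9.56 kΩ.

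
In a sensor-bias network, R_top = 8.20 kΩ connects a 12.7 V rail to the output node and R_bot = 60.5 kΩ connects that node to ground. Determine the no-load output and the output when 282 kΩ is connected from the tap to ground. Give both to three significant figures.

Open-circuit: V = 12.7 × 60.5/(8.20 + 60.5) = 11.2 V.
With the load, R_bot becomes R_bot‖R_L = 49.81 kΩ, so V = 12.7 × 49.81/58.01 = 10.9 V.

Unloaded: 11.2 V; loaded: 10.9 V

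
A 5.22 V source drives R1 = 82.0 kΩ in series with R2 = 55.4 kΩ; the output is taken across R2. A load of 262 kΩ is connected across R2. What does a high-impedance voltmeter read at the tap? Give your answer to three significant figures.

V_out ≈ 1.87 V

The load sits in parallel with R2: R2‖R_L = (55.4 × 262) / (55.4 + 262) = 45.73 kΩ.
V_out = 5.22 × 45.73 / (82.0 + 45.73) = 5.22 × 45.73/127.7 = 1.87 V.
(Unloaded it would have been 2.10 V.)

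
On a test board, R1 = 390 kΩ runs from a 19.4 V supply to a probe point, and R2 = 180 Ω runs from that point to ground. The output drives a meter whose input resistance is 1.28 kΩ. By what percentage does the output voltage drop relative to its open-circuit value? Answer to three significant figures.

Unloaded V = 19.4 × 180/390200 = 0.0089497 V.
Loaded: R2‖R_L = 157.8 Ω, giving V = 19.4 × 157.8/390200 = 0.0078468 V.
Drop = (0.0089497 − 0.0078468) / 0.0089497 = 12.3 %.

12.3 %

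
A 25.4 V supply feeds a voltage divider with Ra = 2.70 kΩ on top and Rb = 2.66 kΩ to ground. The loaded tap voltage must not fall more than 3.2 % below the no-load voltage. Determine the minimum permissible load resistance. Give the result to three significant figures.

R_L(min) ≈ 40.5 kΩ

Output resistance R_th = Ra‖Rb = (2.70 × 2.66)/5.360 = 1.340 kΩ.
The fractional drop is R_th/(R_th + R_L); requiring this ≤ 0.0320 gives R_L ≥ R_th(1/0.0320 − 1) = 1.340 × 30.25 = 40.5 kΩ.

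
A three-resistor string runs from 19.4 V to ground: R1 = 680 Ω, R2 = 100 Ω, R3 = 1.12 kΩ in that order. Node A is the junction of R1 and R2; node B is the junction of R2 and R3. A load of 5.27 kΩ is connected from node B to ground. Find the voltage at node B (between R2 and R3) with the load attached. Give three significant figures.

V ≈ 10.5 V

At node B, R3 is in parallel with the load: R3‖R_L = 923.7 Ω.
Below node A the resistance is R2 + (R3‖R_L) = 1024 Ω, so V_A = 19.4 × 1024/1704 = 11.66 V.
Then V_B = V_A × (R3‖R_L)/(R2 + R3‖R_L) = 11.66 × 923.7/1024 = 10.5 V.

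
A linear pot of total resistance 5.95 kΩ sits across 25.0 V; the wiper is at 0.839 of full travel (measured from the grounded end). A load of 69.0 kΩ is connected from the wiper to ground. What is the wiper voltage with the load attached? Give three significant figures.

The wiper splits the pot into (1−α)R = 958.0 Ω above and αR = 4992 Ω below.
Lower section ‖ load = 4655 Ω.
V_wiper = 25.0 × 4655/(958.0 + 4655) = 20.7 V.

V ≈ 20.7 V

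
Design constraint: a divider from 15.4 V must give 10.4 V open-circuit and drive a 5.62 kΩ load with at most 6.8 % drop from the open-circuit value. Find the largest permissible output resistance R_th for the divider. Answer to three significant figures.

R_th ≤ 410 Ω

Loading drop = R_th/(R_th + R_L) ≤ 0.0680, so R_th ≤ R_L · ε/(1−ε) = 5.62 kΩ × 0.0680/0.9320 = 410 Ω.
(Any R1, R2 with R2/(R1+R2) = 0.675 and R1‖R2 ≤ 410 Ω will meet the spec.)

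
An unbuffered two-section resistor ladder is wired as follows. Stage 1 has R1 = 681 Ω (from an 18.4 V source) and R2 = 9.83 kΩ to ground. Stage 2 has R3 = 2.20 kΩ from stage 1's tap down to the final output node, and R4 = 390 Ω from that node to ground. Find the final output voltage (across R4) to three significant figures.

V_out ≈ 2.08 V

Stage 2 presents R3+R4 = 2590 Ω as a load on stage 1's tap.
Stage 1's lower leg becomes R2‖(R3+R4) = 2050 Ω, so V_mid = 18.4 × 2050/2731 = 13.81 V.
Stage 2 is itself unloaded: V_out = V_mid × R4/(R3+R4) = 13.81 × 390/2590 = 2.08 V.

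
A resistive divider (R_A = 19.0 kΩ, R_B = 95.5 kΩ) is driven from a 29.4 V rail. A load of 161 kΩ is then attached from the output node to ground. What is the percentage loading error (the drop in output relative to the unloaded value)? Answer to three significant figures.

The divider's output (Thévenin) resistance is R_A‖R_B = 15.85 kΩ.
Fractional drop under load = R_th/(R_th + R_L) = 15.85 / (15.85 + 161) = 0.08961.
So the output falls by 8.96 %.

8.96 %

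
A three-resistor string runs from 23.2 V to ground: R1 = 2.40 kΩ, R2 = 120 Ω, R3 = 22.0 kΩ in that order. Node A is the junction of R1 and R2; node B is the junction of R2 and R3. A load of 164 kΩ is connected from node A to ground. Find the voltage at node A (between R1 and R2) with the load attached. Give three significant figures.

V ≈ 20.7 V

Below node A the series string R2+R3 = 22120 Ω sits in parallel with the 164000 Ω load: 19490 Ω.
V_A = 23.2 × 19490/(2400 + 19490) = 20.7 V.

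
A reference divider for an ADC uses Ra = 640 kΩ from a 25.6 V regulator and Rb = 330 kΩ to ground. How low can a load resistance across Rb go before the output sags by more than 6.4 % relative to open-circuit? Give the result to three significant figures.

R_L(min) ≈ 3.18 MΩ

Output resistance R_th = Ra‖Rb = (640 × 330)/970.0 = 217.7 kΩ.
The fractional drop is R_th/(R_th + R_L); requiring this ≤ 0.0640 gives R_L ≥ R_th(1/0.0640 − 1) = 217.7 × 14.62 = 3.18 MΩ.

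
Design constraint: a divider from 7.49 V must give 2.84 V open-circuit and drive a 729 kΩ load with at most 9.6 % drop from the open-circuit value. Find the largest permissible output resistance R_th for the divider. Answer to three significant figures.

Loading drop = R_th/(R_th + R_L) ≤ 0.0960, so R_th ≤ R_L · ε/(1−ε) = 729 kΩ × 0.0960/0.9040 = 77.4 kΩ.
(Any R1, R2 with R2/(R1+R2) = 0.379 and R1‖R2 ≤ 77.4 kΩ will meet the spec.)

R_th ≤ 77.4 kΩ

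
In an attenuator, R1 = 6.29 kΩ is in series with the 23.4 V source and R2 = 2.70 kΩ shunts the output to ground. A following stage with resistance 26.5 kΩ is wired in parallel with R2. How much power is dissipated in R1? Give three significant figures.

Total resistance from the source is R1 + (R2‖R_L) = 8.740 kΩ, so I = 23.4/8.740 kΩ = 2.677 mA.
P = I²·R1 = (2.677 mA)² × 6.29 kΩ = 45.1 mW.

P ≈ 45.1 mW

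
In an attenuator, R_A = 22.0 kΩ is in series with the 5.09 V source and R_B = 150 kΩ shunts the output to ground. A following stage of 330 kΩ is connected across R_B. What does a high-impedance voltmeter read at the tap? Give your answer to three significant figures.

The load sits in parallel with R_B: R_B‖R_L = (150 × 330) / (150 + 330) = 103.1 kΩ.
V_out = 5.09 × 103.1 / (22.0 + 103.1) = 5.09 × 103.1/125.1 = 4.20 V.
(Unloaded it would have been 4.44 V.)

V_out ≈ 4.20 V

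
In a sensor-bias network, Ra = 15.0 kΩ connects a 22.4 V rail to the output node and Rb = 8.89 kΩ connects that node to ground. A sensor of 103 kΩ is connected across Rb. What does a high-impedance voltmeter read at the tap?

V_out ≈ 7.91 V

The load sits in parallel with Rb: Rb‖R_L = (8.89 × 103) / (8.89 + 103) = 8.184 kΩ.
V_out = 22.4 × 8.184 / (15.0 + 8.184) = 22.4 × 8.184/23.18 = 7.91 V.
(Unloaded it would have been 8.34 V.)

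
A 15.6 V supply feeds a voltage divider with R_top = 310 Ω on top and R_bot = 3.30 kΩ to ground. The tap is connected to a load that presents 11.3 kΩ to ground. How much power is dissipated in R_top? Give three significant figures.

Total resistance from the source is R_top + (R_bot‖R_L) = 2864 Ω, so I = 15.6/2864 Ω = 5.447 mA.
P = I²·R_top = (5.447 mA)² × 310 Ω = 9.20 mW.

P ≈ 9.20 mW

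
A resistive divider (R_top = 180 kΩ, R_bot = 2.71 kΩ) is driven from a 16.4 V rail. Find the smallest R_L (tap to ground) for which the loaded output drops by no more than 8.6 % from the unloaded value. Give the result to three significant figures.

R_L(min) ≈ 28.4 kΩ

Output resistance R_th = R_top‖R_bot = (180 × 2.71)/182.7 = 2.670 kΩ.
The fractional drop is R_th/(R_th + R_L); requiring this ≤ 0.0860 gives R_L ≥ R_th(1/0.0860 − 1) = 2.670 × 10.63 = 28.4 kΩ.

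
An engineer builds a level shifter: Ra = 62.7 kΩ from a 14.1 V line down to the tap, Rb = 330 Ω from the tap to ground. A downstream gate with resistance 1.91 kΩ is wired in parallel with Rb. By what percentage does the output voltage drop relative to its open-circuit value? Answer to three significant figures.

14.7 %

The divider's output (Thévenin) resistance is Ra‖Rb = 328.3 Ω.
Fractional drop under load = R_th/(R_th + R_L) = 328.3 / (328.3 + 1910) = 0.1467.
So the output falls by 14.7 %.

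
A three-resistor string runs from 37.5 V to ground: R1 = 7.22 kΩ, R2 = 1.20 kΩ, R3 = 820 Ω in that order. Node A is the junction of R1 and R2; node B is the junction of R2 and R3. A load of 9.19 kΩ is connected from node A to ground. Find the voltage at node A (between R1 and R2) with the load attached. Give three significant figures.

V ≈ 7.00 V

Below node A the series string R2+R3 = 2020 Ω sits in parallel with the 9190 Ω load: 1656 Ω.
V_A = 37.5 × 1656/(7220 + 1656) = 7.00 V.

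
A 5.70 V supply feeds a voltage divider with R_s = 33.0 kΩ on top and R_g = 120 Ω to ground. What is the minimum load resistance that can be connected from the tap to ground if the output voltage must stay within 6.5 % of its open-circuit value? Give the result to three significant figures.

R_L(min) ≈ 1.72 kΩ

Output resistance R_th = R_s‖R_g = (33000 × 120)/33120 = 119.6 Ω.
The fractional drop is R_th/(R_th + R_L); requiring this ≤ 0.0650 gives R_L ≥ R_th(1/0.0650 − 1) = 119.6 × 14.38 = 1.72 kΩ.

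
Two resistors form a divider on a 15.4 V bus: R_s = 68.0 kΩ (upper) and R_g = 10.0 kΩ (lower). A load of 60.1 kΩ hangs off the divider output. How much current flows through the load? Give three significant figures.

I_L ≈ 0.0287 mA

R_g‖R_L = 8.573 kΩ; V_out = 15.4 × 8.573/76.57 = 1.724 V.
I_L = V_out / R_L = 1.724 / 60.1 kΩ = 0.0287 mA.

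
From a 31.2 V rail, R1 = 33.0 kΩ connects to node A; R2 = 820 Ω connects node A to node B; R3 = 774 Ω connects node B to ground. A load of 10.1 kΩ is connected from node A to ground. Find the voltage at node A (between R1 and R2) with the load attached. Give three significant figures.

V ≈ 1.25 V

Below node A the series string R2+R3 = 1594 Ω sits in parallel with the 10100 Ω load: 1377 Ω.
V_A = 31.2 × 1377/(33000 + 1377) = 1.25 V.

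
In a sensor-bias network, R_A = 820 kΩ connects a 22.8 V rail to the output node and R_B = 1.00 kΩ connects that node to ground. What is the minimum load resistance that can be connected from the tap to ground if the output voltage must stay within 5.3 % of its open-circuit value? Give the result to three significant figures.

R_L(min) ≈ 17.8 kΩ

Output resistance R_th = R_A‖R_B = (820000 × 1000)/821000 = 998.8 Ω.
The fractional drop is R_th/(R_th + R_L); requiring this ≤ 0.0530 gives R_L ≥ R_th(1/0.0530 − 1) = 998.8 × 17.87 = 17.8 kΩ.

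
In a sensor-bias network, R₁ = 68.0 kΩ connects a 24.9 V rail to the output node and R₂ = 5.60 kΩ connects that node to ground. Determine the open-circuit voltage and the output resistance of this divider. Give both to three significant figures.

V_th = 1.89 V, R_th = 5.17 kΩ

V_th is the open-circuit tap voltage: 24.9 × 5.60/(68.0 + 5.60) = 1.89 V.
With the supply zeroed, R₁ and R₂ appear in parallel from the tap: R_th = R₁‖R₂ = (68.0 × 5.60)/73.60 = 5.17 kΩ.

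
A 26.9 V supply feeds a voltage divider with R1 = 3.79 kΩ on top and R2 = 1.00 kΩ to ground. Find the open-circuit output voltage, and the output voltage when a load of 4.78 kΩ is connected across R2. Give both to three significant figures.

Open-circuit: V = 26.9 × 1.00/(3.79 + 1.00) = 5.62 V.
With the load, R2 becomes R2‖R_L = 0.8270 kΩ, so V = 26.9 × 0.8270/4.617 = 4.82 V.

Unloaded: 5.62 V; loaded: 4.82 V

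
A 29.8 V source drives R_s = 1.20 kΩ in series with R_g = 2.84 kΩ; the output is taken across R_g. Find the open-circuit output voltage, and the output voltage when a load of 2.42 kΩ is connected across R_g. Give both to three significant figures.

Unloaded: 20.9 V; loaded: 15.5 V

Open-circuit: V = 29.8 × 2.84/(1.20 + 2.84) = 20.9 V.
With the load, R_g becomes R_g‖R_L = 1.307 kΩ, so V = 29.8 × 1.307/2.507 = 15.5 V.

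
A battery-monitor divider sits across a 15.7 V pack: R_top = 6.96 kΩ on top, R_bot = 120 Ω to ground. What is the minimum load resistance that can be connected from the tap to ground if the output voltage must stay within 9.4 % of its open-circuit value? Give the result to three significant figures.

Output resistance R_th = R_top‖R_bot = (6960 × 120)/7080 = 118.0 Ω.
The fractional drop is R_th/(R_th + R_L); requiring this ≤ 0.0940 gives R_L ≥ R_th(1/0.0940 − 1) = 118.0 × 9.638 = 1.14 kΩ.

R_L(min) ≈ 1.14 kΩ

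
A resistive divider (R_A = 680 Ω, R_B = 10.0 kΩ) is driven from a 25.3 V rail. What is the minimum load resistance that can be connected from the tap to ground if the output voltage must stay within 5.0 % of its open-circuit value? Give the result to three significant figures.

Output resistance R_th = R_A‖R_B = (680 × 10000)/10680 = 636.7 Ω.
The fractional drop is R_th/(R_th + R_L); requiring this ≤ 0.0500 gives R_L ≥ R_th(1/0.0500 − 1) = 636.7 × 19.00 = 12.1 kΩ.

R_L(min) ≈ 12.1 kΩ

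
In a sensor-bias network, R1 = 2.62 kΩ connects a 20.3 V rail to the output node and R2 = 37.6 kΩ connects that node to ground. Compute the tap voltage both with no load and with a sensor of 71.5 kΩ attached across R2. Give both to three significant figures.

Open-circuit: V = 20.3 × 37.6/(2.62 + 37.6) = 19.0 V.
With the load, R2 becomes R2‖R_L = 24.64 kΩ, so V = 20.3 × 24.64/27.26 = 18.3 V.

Unloaded: 19.0 V; loaded: 18.3 V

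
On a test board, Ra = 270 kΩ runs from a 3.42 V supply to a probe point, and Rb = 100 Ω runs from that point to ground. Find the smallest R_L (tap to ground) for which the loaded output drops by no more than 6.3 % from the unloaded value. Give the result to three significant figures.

Output resistance R_th = Ra‖Rb = (270000 × 100)/270100 = 99.96 Ω.
The fractional drop is R_th/(R_th + R_L); requiring this ≤ 0.0630 gives R_L ≥ R_th(1/0.0630 − 1) = 99.96 × 14.87 = 1.49 kΩ.

R_L(min) ≈ 1.49 kΩ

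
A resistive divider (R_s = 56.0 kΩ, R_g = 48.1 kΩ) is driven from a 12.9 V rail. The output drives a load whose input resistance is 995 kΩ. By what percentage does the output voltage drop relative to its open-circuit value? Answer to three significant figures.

2.53 %

The divider's output (Thévenin) resistance is R_s‖R_g = 25.88 kΩ.
Fractional drop under load = R_th/(R_th + R_L) = 25.88 / (25.88 + 995) = 0.02535.
So the output falls by 2.53 %.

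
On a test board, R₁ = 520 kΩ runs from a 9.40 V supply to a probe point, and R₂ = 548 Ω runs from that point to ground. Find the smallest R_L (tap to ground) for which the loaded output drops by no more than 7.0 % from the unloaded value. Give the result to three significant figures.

R_L(min) ≈ 7.27 kΩ

Output resistance R_th = R₁‖R₂ = (520000 × 548)/520500 = 547.4 Ω.
The fractional drop is R_th/(R_th + R_L); requiring this ≤ 0.0700 gives R_L ≥ R_th(1/0.0700 − 1) = 547.4 × 13.29 = 7.27 kΩ.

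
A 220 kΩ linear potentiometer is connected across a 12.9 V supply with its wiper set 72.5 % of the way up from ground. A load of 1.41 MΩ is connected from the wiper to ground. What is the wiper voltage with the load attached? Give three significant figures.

The wiper splits the pot into (1−α)R = 60.50 kΩ above and αR = 159.5 kΩ below.
Lower section ‖ load = 143.3 kΩ.
V_wiper = 12.9 × 143.3/(60.50 + 143.3) = 9.07 V.

V ≈ 9.07 V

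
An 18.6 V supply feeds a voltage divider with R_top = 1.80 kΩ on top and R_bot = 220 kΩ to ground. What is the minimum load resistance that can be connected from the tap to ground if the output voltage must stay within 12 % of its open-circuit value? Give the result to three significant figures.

R_L(min) ≈ 13.1 kΩ

Output resistance R_th = R_top‖R_bot = (1.80 × 220)/221.8 = 1.785 kΩ.
The fractional drop is R_th/(R_th + R_L); requiring this ≤ 0.120 gives R_L ≥ R_th(1/0.120 − 1) = 1.785 × 7.333 = 13.1 kΩ.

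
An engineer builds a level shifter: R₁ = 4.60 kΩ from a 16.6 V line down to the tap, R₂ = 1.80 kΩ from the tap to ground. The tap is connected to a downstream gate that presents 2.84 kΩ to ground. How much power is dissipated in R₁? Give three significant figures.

P ≈ 39.0 mW

Total resistance from the source is R₁ + (R₂‖R_L) = 5.702 kΩ, so I = 16.6/5.702 kΩ = 2.911 mA.
P = I²·R₁ = (2.911 mA)² × 4.60 kΩ = 39.0 mW.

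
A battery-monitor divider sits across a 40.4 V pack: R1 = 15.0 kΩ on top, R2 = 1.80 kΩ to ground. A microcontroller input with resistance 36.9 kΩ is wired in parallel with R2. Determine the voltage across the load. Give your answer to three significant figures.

The load sits in parallel with R2: R2‖R_L = (1.80 × 36.9) / (1.80 + 36.9) = 1.716 kΩ.
V_out = 40.4 × 1.716 / (15.0 + 1.716) = 40.4 × 1.716/16.72 = 4.15 V.

V_out ≈ 4.15 V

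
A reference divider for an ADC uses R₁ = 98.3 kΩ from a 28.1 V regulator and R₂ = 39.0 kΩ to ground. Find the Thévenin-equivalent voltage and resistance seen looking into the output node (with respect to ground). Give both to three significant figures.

V_th = 7.98 V, R_th = 27.9 kΩ

V_th is the open-circuit tap voltage: 28.1 × 39.0/(98.3 + 39.0) = 7.98 V.
With the supply zeroed, R₁ and R₂ appear in parallel from the tap: R_th = R₁‖R₂ = (98.3 × 39.0)/137.3 = 27.9 kΩ.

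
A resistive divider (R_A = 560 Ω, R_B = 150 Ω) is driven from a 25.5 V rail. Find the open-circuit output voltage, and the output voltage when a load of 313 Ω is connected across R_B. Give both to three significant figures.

Open-circuit: V = 25.5 × 150/(560 + 150) = 5.39 V.
With the load, R_B becomes R_B‖R_L = 101.4 Ω, so V = 25.5 × 101.4/661.4 = 3.91 V.

Unloaded: 5.39 V; loaded: 3.91 V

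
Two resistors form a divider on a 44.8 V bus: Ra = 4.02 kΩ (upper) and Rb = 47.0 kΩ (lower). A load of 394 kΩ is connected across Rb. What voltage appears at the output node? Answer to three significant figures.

The load sits in parallel with Rb: Rb‖R_L = (47.0 × 394) / (47.0 + 394) = 41.99 kΩ.
V_out = 44.8 × 41.99 / (4.02 + 41.99) = 44.8 × 41.99/46.01 = 40.9 V.

V_out ≈ 40.9 V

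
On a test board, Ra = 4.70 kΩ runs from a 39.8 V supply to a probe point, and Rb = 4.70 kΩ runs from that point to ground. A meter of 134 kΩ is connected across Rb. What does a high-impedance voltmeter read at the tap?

V_out ≈ 19.6 V

The load sits in parallel with Rb: Rb‖R_L = (4.70 × 134) / (4.70 + 134) = 4.541 kΩ.
V_out = 39.8 × 4.541 / (4.70 + 4.541) = 39.8 × 4.541/9.241 = 19.6 V.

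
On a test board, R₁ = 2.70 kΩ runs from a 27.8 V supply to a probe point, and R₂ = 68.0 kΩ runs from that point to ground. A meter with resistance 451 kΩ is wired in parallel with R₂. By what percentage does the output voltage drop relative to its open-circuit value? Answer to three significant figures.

0.573 %

The divider's output (Thévenin) resistance is R₁‖R₂ = 2.597 kΩ.
Fractional drop under load = R_th/(R_th + R_L) = 2.597 / (2.597 + 451) = 0.005725.
So the output falls by 0.573 %.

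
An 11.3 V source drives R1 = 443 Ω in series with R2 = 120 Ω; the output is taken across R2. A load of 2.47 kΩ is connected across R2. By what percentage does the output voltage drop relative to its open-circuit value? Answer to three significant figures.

The divider's output (Thévenin) resistance is R1‖R2 = 94.42 Ω.
Fractional drop under load = R_th/(R_th + R_L) = 94.42 / (94.42 + 2470) = 0.03682.
So the output falls by 3.68 %.

3.68 %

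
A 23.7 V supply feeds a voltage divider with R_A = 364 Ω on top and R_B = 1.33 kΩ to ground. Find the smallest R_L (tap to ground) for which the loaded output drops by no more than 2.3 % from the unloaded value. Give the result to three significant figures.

R_L(min) ≈ 12.1 kΩ

Output resistance R_th = R_A‖R_B = (364 × 1330)/1694 = 285.8 Ω.
The fractional drop is R_th/(R_th + R_L); requiring this ≤ 0.0230 gives R_L ≥ R_th(1/0.0230 − 1) = 285.8 × 42.48 = 12.1 kΩ.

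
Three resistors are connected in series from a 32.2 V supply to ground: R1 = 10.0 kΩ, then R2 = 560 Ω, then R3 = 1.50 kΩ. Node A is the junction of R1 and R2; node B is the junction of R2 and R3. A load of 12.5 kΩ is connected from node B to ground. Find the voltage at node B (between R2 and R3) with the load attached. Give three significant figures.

At node B, R3 is in parallel with the load: R3‖R_L = 1339 Ω.
Below node A the resistance is R2 + (R3‖R_L) = 1899 Ω, so V_A = 32.2 × 1899/11900 = 5.140 V.
Then V_B = V_A × (R3‖R_L)/(R2 + R3‖R_L) = 5.140 × 1339/1899 = 3.62 V.

V ≈ 3.62 V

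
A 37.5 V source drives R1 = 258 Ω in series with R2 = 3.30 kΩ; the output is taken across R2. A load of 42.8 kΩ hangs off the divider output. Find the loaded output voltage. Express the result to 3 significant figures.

The load sits in parallel with R2: R2‖R_L = (3300 × 42800) / (3300 + 42800) = 3064 Ω.
V_out = 37.5 × 3064 / (258 + 3064) = 37.5 × 3064/3322 = 34.6 V.

V_out ≈ 34.6 V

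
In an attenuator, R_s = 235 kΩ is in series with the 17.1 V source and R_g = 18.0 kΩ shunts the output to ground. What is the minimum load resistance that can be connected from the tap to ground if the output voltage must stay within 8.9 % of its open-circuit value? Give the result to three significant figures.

Output resistance R_th = R_s‖R_g = (235 × 18.0)/253.0 = 16.72 kΩ.
The fractional drop is R_th/(R_th + R_L); requiring this ≤ 0.0890 gives R_L ≥ R_th(1/0.0890 − 1) = 16.72 × 10.24 = 171 kΩ.

R_L(min) ≈ 171 kΩ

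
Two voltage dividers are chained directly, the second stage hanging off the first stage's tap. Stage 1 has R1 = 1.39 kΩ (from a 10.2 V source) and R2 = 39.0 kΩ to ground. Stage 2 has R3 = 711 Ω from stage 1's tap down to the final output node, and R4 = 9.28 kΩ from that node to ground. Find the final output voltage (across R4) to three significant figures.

Stage 2 presents R3+R4 = 9991 Ω as a load on stage 1's tap.
Stage 1's lower leg becomes R2‖(R3+R4) = 7953 Ω, so V_mid = 10.2 × 7953/9343 = 8.683 V.
Stage 2 is itself unloaded: V_out = V_mid × R4/(R3+R4) = 8.683 × 9280/9991 = 8.06 V.

V_out ≈ 8.06 V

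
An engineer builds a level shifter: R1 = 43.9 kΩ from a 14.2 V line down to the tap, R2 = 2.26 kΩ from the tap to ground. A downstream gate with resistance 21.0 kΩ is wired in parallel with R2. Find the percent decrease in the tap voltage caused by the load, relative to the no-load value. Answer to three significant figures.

9.28 %

The divider's output (Thévenin) resistance is R1‖R2 = 2.149 kΩ.
Fractional drop under load = R_th/(R_th + R_L) = 2.149 / (2.149 + 21.0) = 0.09285.
So the output falls by 9.28 %.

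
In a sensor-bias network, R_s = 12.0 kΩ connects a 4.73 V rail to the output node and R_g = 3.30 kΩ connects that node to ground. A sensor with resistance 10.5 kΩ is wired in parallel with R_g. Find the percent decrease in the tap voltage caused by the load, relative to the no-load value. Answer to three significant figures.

Unloaded V = 4.73 × 3.30/15.30 = 1.020 V.
Loaded: R_g‖R_L = 2.511 kΩ, giving V = 4.73 × 2.511/14.51 = 0.8184 V.
Drop = (1.020 − 0.8184) / 1.020 = 19.8 %.

19.8 %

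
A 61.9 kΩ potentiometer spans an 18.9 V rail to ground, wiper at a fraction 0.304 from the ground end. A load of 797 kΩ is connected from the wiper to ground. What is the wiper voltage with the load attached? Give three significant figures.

V ≈ 5.65 V

The wiper splits the pot into (1−α)R = 43.08 kΩ above and αR = 18.82 kΩ below.
Lower section ‖ load = 18.38 kΩ.
V_wiper = 18.9 × 18.38/(43.08 + 18.38) = 5.65 V.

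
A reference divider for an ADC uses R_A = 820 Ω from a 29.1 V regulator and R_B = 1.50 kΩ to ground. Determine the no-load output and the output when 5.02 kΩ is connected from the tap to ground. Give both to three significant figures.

Open-circuit: V = 29.1 × 1500/(820 + 1500) = 18.8 V.
With the load, R_B becomes R_B‖R_L = 1155 Ω, so V = 29.1 × 1155/1975 = 17.0 V.

Unloaded: 18.8 V; loaded: 17.0 V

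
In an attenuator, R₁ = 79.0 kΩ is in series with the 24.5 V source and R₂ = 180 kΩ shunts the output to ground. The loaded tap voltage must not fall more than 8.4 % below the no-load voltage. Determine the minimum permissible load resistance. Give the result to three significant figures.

Output resistance R_th = R₁‖R₂ = (79.0 × 180)/259.0 = 54.90 kΩ.
The fractional drop is R_th/(R_th + R_L); requiring this ≤ 0.0840 gives R_L ≥ R_th(1/0.0840 − 1) = 54.90 × 10.90 = 599 kΩ.

R_L(min) ≈ 599 kΩ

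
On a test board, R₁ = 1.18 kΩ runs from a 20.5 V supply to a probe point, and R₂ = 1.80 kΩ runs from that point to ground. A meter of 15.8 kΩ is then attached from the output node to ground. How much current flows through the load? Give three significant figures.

I_L ≈ 0.750 mA

R₂‖R_L = 1.616 kΩ; V_out = 20.5 × 1.616/2.796 = 11.85 V.
I_L = V_out / R_L = 11.85 / 15.8 kΩ = 0.750 mA.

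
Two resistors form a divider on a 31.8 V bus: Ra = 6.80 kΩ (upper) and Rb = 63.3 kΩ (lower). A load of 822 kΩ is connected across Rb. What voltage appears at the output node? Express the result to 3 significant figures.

V_out ≈ 28.5 V

The load sits in parallel with Rb: Rb‖R_L = (63.3 × 822) / (63.3 + 822) = 58.77 kΩ.
V_out = 31.8 × 58.77 / (6.80 + 58.77) = 31.8 × 58.77/65.57 = 28.5 V.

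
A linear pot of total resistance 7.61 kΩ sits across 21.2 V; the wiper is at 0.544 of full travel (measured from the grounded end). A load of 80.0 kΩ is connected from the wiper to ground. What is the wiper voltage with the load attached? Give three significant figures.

V ≈ 11.3 V

The wiper splits the pot into (1−α)R = 3.470 kΩ above and αR = 4.140 kΩ below.
Lower section ‖ load = 3.936 kΩ.
V_wiper = 21.2 × 3.936/(3.470 + 3.936) = 11.3 V.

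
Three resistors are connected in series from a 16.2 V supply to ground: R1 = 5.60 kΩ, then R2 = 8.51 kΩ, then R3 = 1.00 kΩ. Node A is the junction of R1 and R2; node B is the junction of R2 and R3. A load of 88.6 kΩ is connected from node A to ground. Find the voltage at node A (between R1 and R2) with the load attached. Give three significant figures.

Below node A the series string R2+R3 = 9.510 kΩ sits in parallel with the 88.6 kΩ load: 8.588 kΩ.
V_A = 16.2 × 8.588/(5.60 + 8.588) = 9.81 V.

V ≈ 9.81 V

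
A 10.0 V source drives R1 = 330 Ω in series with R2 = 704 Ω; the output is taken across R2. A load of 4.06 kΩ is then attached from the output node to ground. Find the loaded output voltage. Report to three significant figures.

V_out ≈ 6.45 V

The load sits in parallel with R2: R2‖R_L = (704 × 4060) / (704 + 4060) = 600.0 Ω.
V_out = 10.0 × 600.0 / (330 + 600.0) = 10.0 × 600.0/930.0 = 6.45 V.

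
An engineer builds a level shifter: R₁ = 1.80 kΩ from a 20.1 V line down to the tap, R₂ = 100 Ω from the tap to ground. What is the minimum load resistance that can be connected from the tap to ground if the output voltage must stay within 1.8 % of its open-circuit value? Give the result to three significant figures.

Output resistance R_th = R₁‖R₂ = (1800 × 100)/1900 = 94.74 Ω.
The fractional drop is R_th/(R_th + R_L); requiring this ≤ 0.0180 gives R_L ≥ R_th(1/0.0180 − 1) = 94.74 × 54.56 = 5.17 kΩ.

R_L(min) ≈ 5.17 kΩ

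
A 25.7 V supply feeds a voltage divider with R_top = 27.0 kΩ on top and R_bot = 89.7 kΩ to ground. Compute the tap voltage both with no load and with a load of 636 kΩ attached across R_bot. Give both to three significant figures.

Unloaded: 19.8 V; loaded: 19.1 V

Open-circuit: V = 25.7 × 89.7/(27.0 + 89.7) = 19.8 V.
With the load, R_bot becomes R_bot‖R_L = 78.61 kΩ, so V = 25.7 × 78.61/105.6 = 19.1 V.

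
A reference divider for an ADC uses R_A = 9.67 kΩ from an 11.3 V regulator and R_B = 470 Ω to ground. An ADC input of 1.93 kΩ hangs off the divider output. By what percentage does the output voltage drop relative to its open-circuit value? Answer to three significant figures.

Unloaded V = 11.3 × 470/10140 = 0.5238 V.
Loaded: R_B‖R_L = 378.0 Ω, giving V = 11.3 × 378.0/10050 = 0.4251 V.
Drop = (0.5238 − 0.4251) / 0.5238 = 18.8 %.

18.8 %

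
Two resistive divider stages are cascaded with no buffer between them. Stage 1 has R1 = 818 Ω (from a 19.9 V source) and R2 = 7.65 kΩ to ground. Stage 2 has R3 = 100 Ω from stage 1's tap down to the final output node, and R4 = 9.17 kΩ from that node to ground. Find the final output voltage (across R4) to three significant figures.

V_out ≈ 16.5 V

Stage 2 presents R3+R4 = 9270 Ω as a load on stage 1's tap.
Stage 1's lower leg becomes R2‖(R3+R4) = 4191 Ω, so V_mid = 19.9 × 4191/5009 = 16.65 V.
Stage 2 is itself unloaded: V_out = V_mid × R4/(R3+R4) = 16.65 × 9170/9270 = 16.5 V.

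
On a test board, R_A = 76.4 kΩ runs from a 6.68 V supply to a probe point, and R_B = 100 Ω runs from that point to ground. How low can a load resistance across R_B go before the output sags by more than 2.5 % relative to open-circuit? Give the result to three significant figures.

Output resistance R_th = R_A‖R_B = (76400 × 100)/76500 = 99.87 Ω.
The fractional drop is R_th/(R_th + R_L); requiring this ≤ 0.0250 gives R_L ≥ R_th(1/0.0250 − 1) = 99.87 × 39.00 = 3.89 kΩ.

R_L(min) ≈ 3.89 kΩ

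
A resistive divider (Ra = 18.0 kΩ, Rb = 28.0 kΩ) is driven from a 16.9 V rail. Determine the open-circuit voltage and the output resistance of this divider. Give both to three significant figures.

V_th = 10.3 V, R_th = 11.0 kΩ

V_th is the open-circuit tap voltage: 16.9 × 28.0/(18.0 + 28.0) = 10.3 V.
With the supply zeroed, Ra and Rb appear in parallel from the tap: R_th = Ra‖Rb = (18.0 × 28.0)/46.00 = 11.0 kΩ.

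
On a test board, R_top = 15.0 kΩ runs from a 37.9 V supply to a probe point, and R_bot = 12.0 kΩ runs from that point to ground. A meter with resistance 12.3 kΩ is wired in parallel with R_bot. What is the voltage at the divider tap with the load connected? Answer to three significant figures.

V_out ≈ 10.9 V

The load sits in parallel with R_bot: R_bot‖R_L = (12.0 × 12.3) / (12.0 + 12.3) = 6.074 kΩ.
V_out = 37.9 × 6.074 / (15.0 + 6.074) = 37.9 × 6.074/21.07 = 10.9 V.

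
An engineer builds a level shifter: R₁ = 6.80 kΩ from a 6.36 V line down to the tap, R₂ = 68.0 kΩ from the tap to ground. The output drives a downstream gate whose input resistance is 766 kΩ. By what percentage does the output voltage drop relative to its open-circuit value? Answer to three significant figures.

The divider's output (Thévenin) resistance is R₁‖R₂ = 6.182 kΩ.
Fractional drop under load = R_th/(R_th + R_L) = 6.182 / (6.182 + 766) = 0.008006.
So the output falls by 0.801 %.

0.801 %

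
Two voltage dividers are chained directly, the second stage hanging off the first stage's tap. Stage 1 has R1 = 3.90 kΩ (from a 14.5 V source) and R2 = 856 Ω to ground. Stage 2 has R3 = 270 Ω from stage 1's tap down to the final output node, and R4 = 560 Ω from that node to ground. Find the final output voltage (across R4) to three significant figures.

Stage 2 presents R3+R4 = 830.0 Ω as a load on stage 1's tap.
Stage 1's lower leg becomes R2‖(R3+R4) = 421.4 Ω, so V_mid = 14.5 × 421.4/4321 = 1.414 V.
Stage 2 is itself unloaded: V_out = V_mid × R4/(R3+R4) = 1.414 × 560/830.0 = 0.954 V.

V_out ≈ 0.954 V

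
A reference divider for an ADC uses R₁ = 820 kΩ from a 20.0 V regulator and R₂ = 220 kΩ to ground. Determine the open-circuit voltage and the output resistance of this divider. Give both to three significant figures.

V_th is the open-circuit tap voltage: 20.0 × 220/(820 + 220) = 4.23 V.
With the supply zeroed, R₁ and R₂ appear in parallel from the tap: R_th = R₁‖R₂ = (820 × 220)/1040 = 173 kΩ.

V_th = 4.23 V, R_th = 173 kΩ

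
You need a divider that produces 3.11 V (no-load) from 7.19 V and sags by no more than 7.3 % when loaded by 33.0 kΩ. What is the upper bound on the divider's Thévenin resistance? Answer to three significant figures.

Loading drop = R_th/(R_th + R_L) ≤ 0.0730, so R_th ≤ R_L · ε/(1−ε) = 33.0 kΩ × 0.0730/0.9270 = 2.60 kΩ.
(Any R1, R2 with R2/(R1+R2) = 0.433 and R1‖R2 ≤ 2.60 kΩ will meet the spec.)

R_th ≤ 2.60 kΩ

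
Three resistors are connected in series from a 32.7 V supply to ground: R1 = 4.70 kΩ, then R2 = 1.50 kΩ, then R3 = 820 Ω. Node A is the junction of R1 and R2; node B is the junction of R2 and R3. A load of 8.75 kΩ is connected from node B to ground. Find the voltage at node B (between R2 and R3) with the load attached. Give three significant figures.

V ≈ 3.53 V

At node B, R3 is in parallel with the load: R3‖R_L = 749.7 Ω.
Below node A the resistance is R2 + (R3‖R_L) = 2250 Ω, so V_A = 32.7 × 2250/6950 = 10.59 V.
Then V_B = V_A × (R3‖R_L)/(R2 + R3‖R_L) = 10.59 × 749.7/2250 = 3.53 V.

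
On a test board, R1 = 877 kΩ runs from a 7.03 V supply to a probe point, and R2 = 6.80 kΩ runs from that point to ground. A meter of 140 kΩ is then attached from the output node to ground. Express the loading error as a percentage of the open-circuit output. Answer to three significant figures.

The divider's output (Thévenin) resistance is R1‖R2 = 6.748 kΩ.
Fractional drop under load = R_th/(R_th + R_L) = 6.748 / (6.748 + 140) = 0.04598.
So the output falls by 4.60 %.

4.60 %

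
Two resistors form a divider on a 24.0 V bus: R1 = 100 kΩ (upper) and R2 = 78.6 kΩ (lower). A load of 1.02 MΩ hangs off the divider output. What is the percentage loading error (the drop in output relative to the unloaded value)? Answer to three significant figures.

The divider's output (Thévenin) resistance is R1‖R2 = 44.01 kΩ.
Fractional drop under load = R_th/(R_th + R_L) = 44.01 / (44.01 + 1020) = 0.04136.
So the output falls by 4.14 %.

4.14 %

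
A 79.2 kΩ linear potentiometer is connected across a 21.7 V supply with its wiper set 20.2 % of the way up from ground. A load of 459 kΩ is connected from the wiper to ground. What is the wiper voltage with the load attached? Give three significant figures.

V ≈ 4.26 V

The wiper splits the pot into (1−α)R = 63.20 kΩ above and αR = 16.00 kΩ below.
Lower section ‖ load = 15.46 kΩ.
V_wiper = 21.7 × 15.46/(63.20 + 15.46) = 4.26 V.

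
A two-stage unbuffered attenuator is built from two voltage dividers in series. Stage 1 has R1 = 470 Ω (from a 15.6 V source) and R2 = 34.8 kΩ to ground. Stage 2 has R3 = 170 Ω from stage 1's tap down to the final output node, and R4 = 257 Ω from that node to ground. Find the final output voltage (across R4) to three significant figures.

V_out ≈ 4.44 V

Stage 2 presents R3+R4 = 427.0 Ω as a load on stage 1's tap.
Stage 1's lower leg becomes R2‖(R3+R4) = 421.8 Ω, so V_mid = 15.6 × 421.8/891.8 = 7.379 V.
Stage 2 is itself unloaded: V_out = V_mid × R4/(R3+R4) = 7.379 × 257/427.0 = 4.44 V.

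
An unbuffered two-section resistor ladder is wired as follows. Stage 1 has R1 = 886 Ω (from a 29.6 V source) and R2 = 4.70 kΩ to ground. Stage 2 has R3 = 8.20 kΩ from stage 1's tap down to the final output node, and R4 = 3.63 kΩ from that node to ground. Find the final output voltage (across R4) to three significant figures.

V_out ≈ 7.19 V

Stage 2 presents R3+R4 = 11830 Ω as a load on stage 1's tap.
Stage 1's lower leg becomes R2‖(R3+R4) = 3364 Ω, so V_mid = 29.6 × 3364/4250 = 23.43 V.
Stage 2 is itself unloaded: V_out = V_mid × R4/(R3+R4) = 23.43 × 3630/11830 = 7.19 V.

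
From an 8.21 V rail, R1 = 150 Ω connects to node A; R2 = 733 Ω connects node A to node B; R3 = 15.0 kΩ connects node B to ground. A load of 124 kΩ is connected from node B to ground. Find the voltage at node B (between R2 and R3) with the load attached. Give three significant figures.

At node B, R3 is in parallel with the load: R3‖R_L = 13380 Ω.
Below node A the resistance is R2 + (R3‖R_L) = 14110 Ω, so V_A = 8.21 × 14110/14260 = 8.124 V.
Then V_B = V_A × (R3‖R_L)/(R2 + R3‖R_L) = 8.124 × 13380/14110 = 7.70 V.

V ≈ 7.70 V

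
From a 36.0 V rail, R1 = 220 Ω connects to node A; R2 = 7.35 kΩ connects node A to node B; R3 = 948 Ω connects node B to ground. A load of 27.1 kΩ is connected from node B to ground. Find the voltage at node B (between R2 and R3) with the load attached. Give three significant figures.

At node B, R3 is in parallel with the load: R3‖R_L = 916.0 Ω.
Below node A the resistance is R2 + (R3‖R_L) = 8266 Ω, so V_A = 36.0 × 8266/8486 = 35.07 V.
Then V_B = V_A × (R3‖R_L)/(R2 + R3‖R_L) = 35.07 × 916.0/8266 = 3.89 V.

V ≈ 3.89 V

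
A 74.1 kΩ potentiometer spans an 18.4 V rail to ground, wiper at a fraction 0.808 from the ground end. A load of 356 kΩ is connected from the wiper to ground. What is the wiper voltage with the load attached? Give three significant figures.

The wiper splits the pot into (1−α)R = 14.23 kΩ above and αR = 59.87 kΩ below.
Lower section ‖ load = 51.25 kΩ.
V_wiper = 18.4 × 51.25/(14.23 + 51.25) = 14.4 V.

V ≈ 14.4 V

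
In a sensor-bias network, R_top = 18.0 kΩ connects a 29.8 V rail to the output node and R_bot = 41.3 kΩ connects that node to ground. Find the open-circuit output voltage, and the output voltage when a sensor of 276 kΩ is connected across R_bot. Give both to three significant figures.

Open-circuit: V = 29.8 × 41.3/(18.0 + 41.3) = 20.8 V.
With the load, R_bot becomes R_bot‖R_L = 35.92 kΩ, so V = 29.8 × 35.92/53.92 = 19.9 V.

Unloaded: 20.8 V; loaded: 19.9 V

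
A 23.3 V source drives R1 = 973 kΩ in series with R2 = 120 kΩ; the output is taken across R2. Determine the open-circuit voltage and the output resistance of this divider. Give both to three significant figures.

V_th = 2.56 V, R_th = 107 kΩ

V_th is the open-circuit tap voltage: 23.3 × 120/(973 + 120) = 2.56 V.
With the supply zeroed, R1 and R2 appear in parallel from the tap: R_th = R1‖R2 = (973 × 120)/1093 = 107 kΩ.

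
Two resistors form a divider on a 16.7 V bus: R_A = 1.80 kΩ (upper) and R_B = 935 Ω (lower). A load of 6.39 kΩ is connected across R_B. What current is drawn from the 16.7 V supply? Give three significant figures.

I ≈ 6.38 mA

R_B‖R_L = 815.7 Ω, so the source sees R_A + R_B‖R_L = 2616 Ω.
I = 16.7 V / 2616 Ω = 6.38 mA.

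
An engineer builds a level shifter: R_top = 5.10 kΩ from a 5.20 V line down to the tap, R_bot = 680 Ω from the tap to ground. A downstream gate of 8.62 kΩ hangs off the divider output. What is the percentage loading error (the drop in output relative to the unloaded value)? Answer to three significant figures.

The divider's output (Thévenin) resistance is R_top‖R_bot = 600.0 Ω.
Fractional drop under load = R_th/(R_th + R_L) = 600.0 / (600.0 + 8620) = 0.06508.
So the output falls by 6.51 %.

6.51 %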